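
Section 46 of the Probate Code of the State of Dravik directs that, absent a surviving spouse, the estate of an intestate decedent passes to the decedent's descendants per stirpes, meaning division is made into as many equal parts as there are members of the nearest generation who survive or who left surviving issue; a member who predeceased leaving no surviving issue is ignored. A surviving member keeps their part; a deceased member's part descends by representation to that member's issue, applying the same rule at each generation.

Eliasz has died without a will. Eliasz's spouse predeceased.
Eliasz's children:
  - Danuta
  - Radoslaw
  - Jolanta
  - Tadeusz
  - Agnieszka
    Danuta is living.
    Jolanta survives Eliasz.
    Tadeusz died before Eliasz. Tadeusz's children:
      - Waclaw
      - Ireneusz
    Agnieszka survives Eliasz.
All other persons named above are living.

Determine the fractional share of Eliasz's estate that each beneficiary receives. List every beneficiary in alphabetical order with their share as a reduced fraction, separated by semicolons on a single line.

Agnieszka 1/5; Danuta 1/5; Ireneusz 1/10; Jolanta 1/5; Radoslaw 1/5; Waclaw 1/10

There is no surviving spouse, so the entire estate passes to Eliasz's descendants per stirpes.
The estate is divided into 5 equal shares of 1/5 among Danuta, Radoslaw, Jolanta, Tadeusz, Agnieszka.
Danuta is living and takes 1/5.
Radoslaw is living and takes 1/5.
Jolanta is living and takes 1/5.
Tadeusz predeceased; the 1/5 allotted to Tadeusz's branch passes to Tadeusz's issue by representation.
The 1/5 is divided into 2 equal shares of 1/10 among Waclaw, Ireneusz.
Waclaw is living and takes 1/10.
Ireneusz is living and takes 1/10.
Agnieszka is living and takes 1/5.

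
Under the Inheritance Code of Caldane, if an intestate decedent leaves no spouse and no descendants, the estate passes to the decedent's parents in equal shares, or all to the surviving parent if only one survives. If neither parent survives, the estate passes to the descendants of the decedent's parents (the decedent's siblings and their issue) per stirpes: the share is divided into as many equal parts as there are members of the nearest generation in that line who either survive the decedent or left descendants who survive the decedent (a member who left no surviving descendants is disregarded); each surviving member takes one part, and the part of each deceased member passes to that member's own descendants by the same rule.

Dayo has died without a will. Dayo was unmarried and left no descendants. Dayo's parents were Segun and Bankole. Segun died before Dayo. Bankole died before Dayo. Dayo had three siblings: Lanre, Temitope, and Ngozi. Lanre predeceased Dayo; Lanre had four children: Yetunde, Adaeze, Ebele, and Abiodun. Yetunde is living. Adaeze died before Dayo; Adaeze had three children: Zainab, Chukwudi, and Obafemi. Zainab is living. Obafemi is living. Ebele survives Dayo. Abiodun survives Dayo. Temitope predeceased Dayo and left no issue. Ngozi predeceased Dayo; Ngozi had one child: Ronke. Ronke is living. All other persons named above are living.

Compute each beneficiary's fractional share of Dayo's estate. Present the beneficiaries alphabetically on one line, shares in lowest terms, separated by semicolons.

Abiodun 1/8; Chukwudi 1/24; Ebele 1/8; Obafemi 1/24; Ronke 1/2; Yetunde 1/8; Zainab 1/24

Neither parent survives and there are no descendants, so the estate passes to Dayo's siblings and their issue per stirpes.
Temitope left no surviving issue, so that branch lapses and is disregarded.
The estate is divided into 2 equal shares of 1/2 among Lanre, Ngozi.
Lanre predeceased; the 1/2 allotted to Lanre's branch passes to Lanre's issue by representation.
The 1/2 is divided into 4 equal shares of 1/8 among Yetunde, Adaeze, Ebele, Abiodun.
Yetunde is living and takes 1/8.
Adaeze predeceased; the 1/8 allotted to Adaeze's branch passes to Adaeze's issue by representation.
The 1/8 is divided into 3 equal shares of 1/24 among Zainab, Chukwudi, Obafemi.
Zainab is living and takes 1/24.
Chukwudi is living and takes 1/24.
Obafemi is living and takes 1/24.
Ebele is living and takes 1/8.
Abiodun is living and takes 1/8.
Ngozi predeceased; the 1/2 allotted to Ngozi's branch passes to Ngozi's issue by representation.
Ronke is the sole taker at this level and receives the full 1/2.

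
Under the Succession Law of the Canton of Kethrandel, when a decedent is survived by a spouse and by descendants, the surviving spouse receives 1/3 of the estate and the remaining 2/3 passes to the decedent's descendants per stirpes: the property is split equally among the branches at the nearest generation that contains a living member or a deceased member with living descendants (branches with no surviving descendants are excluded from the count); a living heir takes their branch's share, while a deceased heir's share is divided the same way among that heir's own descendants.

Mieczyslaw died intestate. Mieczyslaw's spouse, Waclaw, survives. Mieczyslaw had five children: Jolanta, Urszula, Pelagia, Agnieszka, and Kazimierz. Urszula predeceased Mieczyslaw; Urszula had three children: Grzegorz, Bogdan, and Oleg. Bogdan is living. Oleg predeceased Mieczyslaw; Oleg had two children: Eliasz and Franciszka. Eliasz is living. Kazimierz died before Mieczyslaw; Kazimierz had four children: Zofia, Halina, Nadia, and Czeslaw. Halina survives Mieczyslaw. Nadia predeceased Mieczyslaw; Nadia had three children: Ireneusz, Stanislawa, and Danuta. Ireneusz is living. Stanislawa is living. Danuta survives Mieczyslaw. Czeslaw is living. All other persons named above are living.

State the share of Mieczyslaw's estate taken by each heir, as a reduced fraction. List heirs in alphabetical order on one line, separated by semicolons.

Agnieszka 2/15; Bogdan 2/45; Czeslaw 1/30; Danuta 1/90; Eliasz 1/45; Franciszka 1/45; Grzegorz 2/45; Halina 1/30; Ireneusz 1/90; Jolanta 2/15; Pelagia 2/15; Stanislawa 1/90; Waclaw 1/3; Zofia 1/30

Waclaw, as surviving spouse, takes 1/3.
The remaining 2/3 passes to Mieczyslaw's descendants per stirpes.
The 2/3 is divided into 5 equal shares of 2/15 among Jolanta, Urszula, Pelagia, Agnieszka, Kazimierz.
Jolanta is living and takes 2/15.
Urszula predeceased; the 2/15 allotted to Urszula's branch passes to Urszula's issue by representation.
The 2/15 is divided into 3 equal shares of 2/45 among Grzegorz, Bogdan, Oleg.
Grzegorz is living and takes 2/45.
Bogdan is living and takes 2/45.
Oleg predeceased; the 2/45 allotted to Oleg's branch passes to Oleg's issue by representation.
The 2/45 is divided into 2 equal shares of 1/45 among Eliasz, Franciszka.
Eliasz is living and takes 1/45.
Franciszka is living and takes 1/45.
Pelagia is living and takes 2/15.
Agnieszka is living and takes 2/15.
Kazimierz predeceased; the 2/15 allotted to Kazimierz's branch passes to Kazimierz's issue by representation.
The 2/15 is divided into 4 equal shares of 1/30 among Zofia, Halina, Nadia, Czeslaw.
Zofia is living and takes 1/30.
Halina is living and takes 1/30.
Nadia predeceased; the 1/30 allotted to Nadia's branch passes to Nadia's issue by representation.
The 1/30 is divided into 3 equal shares of 1/90 among Ireneusz, Stanislawa, Danuta.
Ireneusz is living and takes 1/90.
Stanislawa is living and takes 1/90.
Danuta is living and takes 1/90.
Czeslaw is living and takes 1/30.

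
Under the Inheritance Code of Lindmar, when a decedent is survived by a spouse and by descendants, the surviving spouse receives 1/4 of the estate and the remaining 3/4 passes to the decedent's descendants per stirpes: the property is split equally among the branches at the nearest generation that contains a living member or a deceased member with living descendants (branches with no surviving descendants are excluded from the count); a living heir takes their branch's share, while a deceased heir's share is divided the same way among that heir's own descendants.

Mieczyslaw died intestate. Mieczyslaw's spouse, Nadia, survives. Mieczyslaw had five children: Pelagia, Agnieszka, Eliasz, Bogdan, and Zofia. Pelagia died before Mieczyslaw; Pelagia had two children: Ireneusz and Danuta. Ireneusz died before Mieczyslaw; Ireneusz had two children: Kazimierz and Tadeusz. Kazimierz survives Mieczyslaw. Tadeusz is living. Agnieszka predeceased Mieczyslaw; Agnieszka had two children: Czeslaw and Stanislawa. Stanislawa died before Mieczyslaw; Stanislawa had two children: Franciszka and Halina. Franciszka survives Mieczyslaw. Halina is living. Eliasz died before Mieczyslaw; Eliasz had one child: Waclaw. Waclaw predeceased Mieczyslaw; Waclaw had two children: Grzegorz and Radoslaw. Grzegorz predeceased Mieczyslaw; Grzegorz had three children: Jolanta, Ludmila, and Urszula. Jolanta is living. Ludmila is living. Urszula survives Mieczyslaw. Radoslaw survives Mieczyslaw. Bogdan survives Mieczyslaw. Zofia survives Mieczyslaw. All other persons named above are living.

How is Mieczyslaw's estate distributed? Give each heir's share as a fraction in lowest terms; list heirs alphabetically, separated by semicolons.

Bogdan 3/20; Czeslaw 3/40; Danuta 3/40; Franciszka 3/80; Halina 3/80; Jolanta 1/40; Kazimierz 3/80; Ludmila 1/40; Nadia 1/4; Radoslaw 3/40; Tadeusz 3/80; Urszula 1/40; Zofia 3/20

Nadia, as surviving spouse, takes 1/4.
The remaining 3/4 passes to Mieczyslaw's descendants per stirpes.
The 3/4 is divided into 5 equal shares of 3/20 among Pelagia, Agnieszka, Eliasz, Bogdan, Zofia.
Pelagia predeceased; the 3/20 allotted to Pelagia's branch passes to Pelagia's issue by representation.
The 3/20 is divided into 2 equal shares of 3/40 among Ireneusz, Danuta.
Ireneusz predeceased; the 3/40 allotted to Ireneusz's branch passes to Ireneusz's issue by representation.
The 3/40 is divided into 2 equal shares of 3/80 among Kazimierz, Tadeusz.
Kazimierz is living and takes 3/80.
Tadeusz is living and takes 3/80.
Danuta is living and takes 3/40.
Agnieszka predeceased; the 3/20 allotted to Agnieszka's branch passes to Agnieszka's issue by representation.
The 3/20 is divided into 2 equal shares of 3/40 among Czeslaw, Stanislawa.
Czeslaw is living and takes 3/40.
Stanislawa predeceased; the 3/40 allotted to Stanislawa's branch passes to Stanislawa's issue by representation.
The 3/40 is divided into 2 equal shares of 3/80 among Franciszka, Halina.
Franciszka is living and takes 3/80.
Halina is living and takes 3/80.
Eliasz predeceased; the 3/20 allotted to Eliasz's branch passes to Eliasz's issue by representation.
Waclaw's line is the sole branch at this level, so the full 3/20 passes to Waclaw's issue by representation.
The 3/20 is divided into 2 equal shares of 3/40 among Grzegorz, Radoslaw.
Grzegorz predeceased; the 3/40 allotted to Grzegorz's branch passes to Grzegorz's issue by representation.
The 3/40 is divided into 3 equal shares of 1/40 among Jolanta, Ludmila, Urszula.
Jolanta is living and takes 1/40.
Ludmila is living and takes 1/40.
Urszula is living and takes 1/40.
Radoslaw is living and takes 3/40.
Bogdan is living and takes 3/20.
Zofia is living and takes 3/20.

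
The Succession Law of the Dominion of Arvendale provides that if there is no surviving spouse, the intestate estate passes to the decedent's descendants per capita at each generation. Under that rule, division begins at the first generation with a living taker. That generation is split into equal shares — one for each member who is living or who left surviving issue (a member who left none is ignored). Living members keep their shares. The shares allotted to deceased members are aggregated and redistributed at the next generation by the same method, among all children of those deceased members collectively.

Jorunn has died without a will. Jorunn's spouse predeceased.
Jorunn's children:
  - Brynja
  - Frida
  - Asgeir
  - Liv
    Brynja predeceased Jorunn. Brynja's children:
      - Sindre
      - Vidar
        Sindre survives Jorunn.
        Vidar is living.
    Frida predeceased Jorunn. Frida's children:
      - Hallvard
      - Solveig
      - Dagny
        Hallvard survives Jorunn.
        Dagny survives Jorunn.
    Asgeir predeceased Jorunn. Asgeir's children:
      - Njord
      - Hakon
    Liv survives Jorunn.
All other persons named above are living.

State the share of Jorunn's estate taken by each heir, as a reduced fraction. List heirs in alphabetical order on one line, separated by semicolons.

There is no surviving spouse, so the entire estate passes to Jorunn's descendants per capita at each generation.
At generation 1 (Brynja, Frida, Asgeir, Liv) there are 4 shares of (1)/4 = 1/4 each.
Living: Liv — each takes 1/4.
Deceased: Brynja, Frida, and Asgeir. Their combined 3/4 is pooled and carried to generation 2.
At generation 2 (Sindre, Vidar, Hallvard, Solveig, Dagny, Njord, Hakon) there are 7 shares of (3/4)/7 = 3/28 each.
Living: Sindre, Vidar, Hallvard, Solveig, Dagny, Njord, and Hakon — each takes 3/28.

Dagny 3/28; Hakon 3/28; Hallvard 3/28; Liv 1/4; Njord 3/28; Sindre 3/28; Solveig 3/28; Vidar 3/28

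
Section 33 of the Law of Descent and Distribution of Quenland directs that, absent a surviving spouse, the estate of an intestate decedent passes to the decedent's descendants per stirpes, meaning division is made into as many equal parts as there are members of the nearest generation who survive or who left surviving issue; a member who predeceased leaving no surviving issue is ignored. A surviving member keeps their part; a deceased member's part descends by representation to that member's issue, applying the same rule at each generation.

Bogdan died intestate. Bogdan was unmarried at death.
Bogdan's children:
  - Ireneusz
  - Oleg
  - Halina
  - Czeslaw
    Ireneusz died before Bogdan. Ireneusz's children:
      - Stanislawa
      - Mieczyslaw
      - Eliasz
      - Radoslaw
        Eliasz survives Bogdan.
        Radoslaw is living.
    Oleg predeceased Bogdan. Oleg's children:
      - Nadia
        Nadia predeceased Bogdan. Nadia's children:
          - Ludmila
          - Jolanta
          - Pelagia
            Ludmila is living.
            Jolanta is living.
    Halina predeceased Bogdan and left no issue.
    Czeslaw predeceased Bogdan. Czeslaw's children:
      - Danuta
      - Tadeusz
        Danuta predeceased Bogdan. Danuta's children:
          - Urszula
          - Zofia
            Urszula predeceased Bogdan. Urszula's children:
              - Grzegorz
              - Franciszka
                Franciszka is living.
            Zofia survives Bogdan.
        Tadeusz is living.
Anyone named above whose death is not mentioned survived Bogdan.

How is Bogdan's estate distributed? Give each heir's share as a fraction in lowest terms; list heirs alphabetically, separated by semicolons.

Eliasz 1/12; Franciszka 1/24; Grzegorz 1/24; Jolanta 1/9; Ludmila 1/9; Mieczyslaw 1/12; Pelagia 1/9; Radoslaw 1/12; Stanislawa 1/12; Tadeusz 1/6; Zofia 1/12

There is no surviving spouse, so the entire estate passes to Bogdan's descendants per stirpes.
Halina left no surviving issue, so that branch lapses and is disregarded.
The estate is divided into 3 equal shares of 1/3 among Ireneusz, Oleg, Czeslaw.
Ireneusz predeceased; the 1/3 allotted to Ireneusz's branch passes to Ireneusz's issue by representation.
The 1/3 is divided into 4 equal shares of 1/12 among Stanislawa, Mieczyslaw, Eliasz, Radoslaw.
Stanislawa is living and takes 1/12.
Mieczyslaw is living and takes 1/12.
Eliasz is living and takes 1/12.
Radoslaw is living and takes 1/12.
Oleg predeceased; the 1/3 allotted to Oleg's branch passes to Oleg's issue by representation.
Nadia's line is the sole branch at this level, so the full 1/3 passes to Nadia's issue by representation.
The 1/3 is divided into 3 equal shares of 1/9 among Ludmila, Jolanta, Pelagia.
Ludmila is living and takes 1/9.
Jolanta is living and takes 1/9.
Pelagia is living and takes 1/9.
Czeslaw predeceased; the 1/3 allotted to Czeslaw's branch passes to Czeslaw's issue by representation.
The 1/3 is divided into 2 equal shares of 1/6 among Danuta, Tadeusz.
Danuta predeceased; the 1/6 allotted to Danuta's branch passes to Danuta's issue by representation.
The 1/6 is divided into 2 equal shares of 1/12 among Urszula, Zofia.
Urszula predeceased; the 1/12 allotted to Urszula's branch passes to Urszula's issue by representation.
The 1/12 is divided into 2 equal shares of 1/24 among Grzegorz, Franciszka.
Grzegorz is living and takes 1/24.
Franciszka is living and takes 1/24.
Zofia is living and takes 1/12.
Tadeusz is living and takes 1/6.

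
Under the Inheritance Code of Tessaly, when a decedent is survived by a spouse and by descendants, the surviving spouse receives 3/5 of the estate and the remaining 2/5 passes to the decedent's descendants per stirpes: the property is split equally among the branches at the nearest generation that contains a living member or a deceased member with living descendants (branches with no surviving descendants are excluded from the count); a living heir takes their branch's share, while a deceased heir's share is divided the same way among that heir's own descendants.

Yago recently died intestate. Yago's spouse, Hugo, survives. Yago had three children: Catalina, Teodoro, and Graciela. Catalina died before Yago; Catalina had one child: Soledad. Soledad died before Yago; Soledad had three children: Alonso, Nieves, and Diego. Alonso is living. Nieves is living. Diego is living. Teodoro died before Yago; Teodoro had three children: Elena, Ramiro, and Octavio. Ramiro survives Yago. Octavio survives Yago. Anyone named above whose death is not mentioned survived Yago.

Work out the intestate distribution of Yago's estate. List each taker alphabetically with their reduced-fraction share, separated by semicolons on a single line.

Hugo, as surviving spouse, takes 3/5.
The remaining 2/5 passes to Yago's descendants per stirpes.
The 2/5 is divided into 3 equal shares of 2/15 among Catalina, Teodoro, Graciela.
Catalina predeceased; the 2/15 allotted to Catalina's branch passes to Catalina's issue by representation.
Soledad's line is the sole branch at this level, so the full 2/15 passes to Soledad's issue by representation.
The 2/15 is divided into 3 equal shares of 2/45 among Alonso, Nieves, Diego.
Alonso is living and takes 2/45.
Nieves is living and takes 2/45.
Diego is living and takes 2/45.
Teodoro predeceased; the 2/15 allotted to Teodoro's branch passes to Teodoro's issue by representation.
The 2/15 is divided into 3 equal shares of 2/45 among Elena, Ramiro, Octavio.
Elena is living and takes 2/45.
Ramiro is living and takes 2/45.
Octavio is living and takes 2/45.
Graciela is living and takes 2/15.

Alonso 2/45; Diego 2/45; Elena 2/45; Graciela 2/15; Hugo 3/5; Nieves 2/45; Octavio 2/45; Ramiro 2/45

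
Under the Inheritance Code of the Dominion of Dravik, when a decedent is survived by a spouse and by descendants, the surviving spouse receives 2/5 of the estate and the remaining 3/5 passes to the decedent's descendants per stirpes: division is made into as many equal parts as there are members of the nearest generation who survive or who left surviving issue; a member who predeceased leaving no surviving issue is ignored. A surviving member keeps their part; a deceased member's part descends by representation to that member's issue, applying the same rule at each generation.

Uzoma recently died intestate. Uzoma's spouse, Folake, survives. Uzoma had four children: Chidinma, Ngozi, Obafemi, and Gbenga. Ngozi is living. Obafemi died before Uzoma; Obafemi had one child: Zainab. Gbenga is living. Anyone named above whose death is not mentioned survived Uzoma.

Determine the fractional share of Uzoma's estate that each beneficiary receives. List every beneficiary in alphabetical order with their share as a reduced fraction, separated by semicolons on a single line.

Folake, as surviving spouse, takes 2/5.
The remaining 3/5 passes to Uzoma's descendants per stirpes.
The 3/5 is divided into 4 equal shares of 3/20 among Chidinma, Ngozi, Obafemi, Gbenga.
Chidinma is living and takes 3/20.
Ngozi is living and takes 3/20.
Obafemi predeceased; the 3/20 allotted to Obafemi's branch passes to Obafemi's issue by representation.
Zainab is the sole taker at this level and receives the full 3/20.
Gbenga is living and takes 3/20.

Chidinma 3/20; Folake 2/5; Gbenga 3/20; Ngozi 3/20; Zainab 3/20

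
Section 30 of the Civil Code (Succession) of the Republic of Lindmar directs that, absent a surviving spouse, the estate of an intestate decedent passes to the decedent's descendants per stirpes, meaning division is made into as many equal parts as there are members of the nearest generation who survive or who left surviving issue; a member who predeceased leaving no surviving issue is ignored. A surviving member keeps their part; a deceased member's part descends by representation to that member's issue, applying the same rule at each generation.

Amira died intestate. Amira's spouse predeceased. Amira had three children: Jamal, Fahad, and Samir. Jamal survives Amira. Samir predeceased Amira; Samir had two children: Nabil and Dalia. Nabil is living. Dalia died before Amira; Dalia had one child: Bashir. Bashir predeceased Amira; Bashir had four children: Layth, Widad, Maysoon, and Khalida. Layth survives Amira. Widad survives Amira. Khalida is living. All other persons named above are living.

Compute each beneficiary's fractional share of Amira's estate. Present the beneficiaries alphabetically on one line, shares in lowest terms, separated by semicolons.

There is no surviving spouse, so the entire estate passes to Amira's descendants per stirpes.
The estate is divided into 3 equal shares of 1/3 among Jamal, Fahad, Samir.
Jamal is living and takes 1/3.
Fahad is living and takes 1/3.
Samir predeceased; the 1/3 allotted to Samir's branch passes to Samir's issue by representation.
The 1/3 is divided into 2 equal shares of 1/6 among Nabil, Dalia.
Nabil is living and takes 1/6.
Dalia predeceased; the 1/6 allotted to Dalia's branch passes to Dalia's issue by representation.
Bashir's line is the sole branch at this level, so the full 1/6 passes to Bashir's issue by representation.
The 1/6 is divided into 4 equal shares of 1/24 among Layth, Widad, Maysoon, Khalida.
Layth is living and takes 1/24.
Widad is living and takes 1/24.
Maysoon is living and takes 1/24.
Khalida is living and takes 1/24.

Fahad 1/3; Jamal 1/3; Khalida 1/24; Layth 1/24; Maysoon 1/24; Nabil 1/6; Widad 1/24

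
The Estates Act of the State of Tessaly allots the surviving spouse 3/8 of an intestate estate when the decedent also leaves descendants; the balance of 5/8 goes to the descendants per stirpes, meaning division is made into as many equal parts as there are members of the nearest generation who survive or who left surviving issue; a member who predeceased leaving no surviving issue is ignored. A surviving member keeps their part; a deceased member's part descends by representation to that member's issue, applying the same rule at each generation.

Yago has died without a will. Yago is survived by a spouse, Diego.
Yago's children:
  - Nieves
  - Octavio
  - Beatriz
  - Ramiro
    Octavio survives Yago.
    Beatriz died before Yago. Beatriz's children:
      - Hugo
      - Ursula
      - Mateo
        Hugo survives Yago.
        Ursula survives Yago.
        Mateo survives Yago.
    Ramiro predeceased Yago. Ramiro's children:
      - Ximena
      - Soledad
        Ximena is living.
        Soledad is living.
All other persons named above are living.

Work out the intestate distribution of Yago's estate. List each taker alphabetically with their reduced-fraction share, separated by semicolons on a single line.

Diego 3/8; Hugo 5/96; Mateo 5/96; Nieves 5/32; Octavio 5/32; Soledad 5/64; Ursula 5/96; Ximena 5/64

Diego, as surviving spouse, takes 3/8.
The remaining 5/8 passes to Yago's descendants per stirpes.
The 5/8 is divided into 4 equal shares of 5/32 among Nieves, Octavio, Beatriz, Ramiro.
Nieves is living and takes 5/32.
Octavio is living and takes 5/32.
Beatriz predeceased; the 5/32 allotted to Beatriz's branch passes to Beatriz's issue by representation.
The 5/32 is divided into 3 equal shares of 5/96 among Hugo, Ursula, Mateo.
Hugo is living and takes 5/96.
Ursula is living and takes 5/96.
Mateo is living and takes 5/96.
Ramiro predeceased; the 5/32 allotted to Ramiro's branch passes to Ramiro's issue by representation.
The 5/32 is divided into 2 equal shares of 5/64 among Ximena, Soledad.
Ximena is living and takes 5/64.
Soledad is living and takes 5/64.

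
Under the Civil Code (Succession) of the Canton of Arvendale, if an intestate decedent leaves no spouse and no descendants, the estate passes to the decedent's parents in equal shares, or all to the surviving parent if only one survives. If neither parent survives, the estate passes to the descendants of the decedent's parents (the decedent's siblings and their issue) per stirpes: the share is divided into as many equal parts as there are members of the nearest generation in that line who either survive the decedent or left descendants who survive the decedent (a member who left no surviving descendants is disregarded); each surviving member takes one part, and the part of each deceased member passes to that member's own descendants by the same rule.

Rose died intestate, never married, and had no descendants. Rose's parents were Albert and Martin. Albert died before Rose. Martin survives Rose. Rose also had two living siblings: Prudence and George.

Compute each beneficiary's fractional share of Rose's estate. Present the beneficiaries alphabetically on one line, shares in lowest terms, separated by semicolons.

Only one parent, Martin, survives, so Martin takes the entire estate. The siblings take nothing because a surviving parent has priority.

Martin 1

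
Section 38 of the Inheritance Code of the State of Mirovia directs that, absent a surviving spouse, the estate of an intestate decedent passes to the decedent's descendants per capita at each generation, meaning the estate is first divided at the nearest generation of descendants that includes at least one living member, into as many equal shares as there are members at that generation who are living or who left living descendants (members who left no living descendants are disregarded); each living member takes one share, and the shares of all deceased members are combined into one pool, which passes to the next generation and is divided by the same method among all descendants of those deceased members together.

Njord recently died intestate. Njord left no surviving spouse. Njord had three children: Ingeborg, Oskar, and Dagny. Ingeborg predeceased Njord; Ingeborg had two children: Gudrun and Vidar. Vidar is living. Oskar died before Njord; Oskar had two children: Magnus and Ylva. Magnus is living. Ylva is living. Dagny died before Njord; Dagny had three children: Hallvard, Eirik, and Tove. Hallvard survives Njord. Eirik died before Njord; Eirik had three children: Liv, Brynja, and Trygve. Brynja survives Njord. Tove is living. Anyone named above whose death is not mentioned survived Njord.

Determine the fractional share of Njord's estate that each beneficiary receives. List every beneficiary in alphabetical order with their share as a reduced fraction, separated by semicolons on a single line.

Brynja 1/21; Gudrun 1/7; Hallvard 1/7; Liv 1/21; Magnus 1/7; Tove 1/7; Trygve 1/21; Vidar 1/7; Ylva 1/7

There is no surviving spouse, so the entire estate passes to Njord's descendants per capita at each generation.
No one at generation 1 (Ingeborg, Oskar, Dagny) is living; moving to the next generation.
At generation 2 (Gudrun, Vidar, Magnus, Ylva, Hallvard, Eirik, Tove) there are 7 shares of (1)/7 = 1/7 each.
Living: Gudrun, Vidar, Magnus, Ylva, Hallvard, and Tove — each takes 1/7.
Deceased: Eirik. That 1/7 share is carried to generation 3.
At generation 3 (Liv, Brynja, Trygve) there are 3 shares of (1/7)/3 = 1/21 each.
Living: Liv, Brynja, and Trygve — each takes 1/21.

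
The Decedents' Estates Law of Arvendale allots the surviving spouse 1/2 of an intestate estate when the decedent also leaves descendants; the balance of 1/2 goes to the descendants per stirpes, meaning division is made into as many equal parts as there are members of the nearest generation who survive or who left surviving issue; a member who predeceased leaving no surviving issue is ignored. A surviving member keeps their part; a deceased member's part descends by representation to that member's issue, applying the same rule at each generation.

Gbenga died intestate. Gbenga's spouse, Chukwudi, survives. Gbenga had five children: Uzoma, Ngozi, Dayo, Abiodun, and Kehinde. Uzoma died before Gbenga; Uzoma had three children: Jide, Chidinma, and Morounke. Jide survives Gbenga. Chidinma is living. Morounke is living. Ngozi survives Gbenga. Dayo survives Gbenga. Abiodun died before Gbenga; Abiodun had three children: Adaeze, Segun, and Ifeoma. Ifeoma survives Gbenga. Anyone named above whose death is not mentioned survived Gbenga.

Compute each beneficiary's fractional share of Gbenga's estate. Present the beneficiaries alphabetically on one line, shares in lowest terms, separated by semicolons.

Adaeze 1/30; Chidinma 1/30; Chukwudi 1/2; Dayo 1/10; Ifeoma 1/30; Jide 1/30; Kehinde 1/10; Morounke 1/30; Ngozi 1/10; Segun 1/30

Chukwudi, as surviving spouse, takes 1/2.
The remaining 1/2 passes to Gbenga's descendants per stirpes.
The 1/2 is divided into 5 equal shares of 1/10 among Uzoma, Ngozi, Dayo, Abiodun, Kehinde.
Uzoma predeceased; the 1/10 allotted to Uzoma's branch passes to Uzoma's issue by representation.
The 1/10 is divided into 3 equal shares of 1/30 among Jide, Chidinma, Morounke.
Jide is living and takes 1/30.
Chidinma is living and takes 1/30.
Morounke is living and takes 1/30.
Ngozi is living and takes 1/10.
Dayo is living and takes 1/10.
Abiodun predeceased; the 1/10 allotted to Abiodun's branch passes to Abiodun's issue by representation.
The 1/10 is divided into 3 equal shares of 1/30 among Adaeze, Segun, Ifeoma.
Adaeze is living and takes 1/30.
Segun is living and takes 1/30.
Ifeoma is living and takes 1/30.
Kehinde is living and takes 1/10.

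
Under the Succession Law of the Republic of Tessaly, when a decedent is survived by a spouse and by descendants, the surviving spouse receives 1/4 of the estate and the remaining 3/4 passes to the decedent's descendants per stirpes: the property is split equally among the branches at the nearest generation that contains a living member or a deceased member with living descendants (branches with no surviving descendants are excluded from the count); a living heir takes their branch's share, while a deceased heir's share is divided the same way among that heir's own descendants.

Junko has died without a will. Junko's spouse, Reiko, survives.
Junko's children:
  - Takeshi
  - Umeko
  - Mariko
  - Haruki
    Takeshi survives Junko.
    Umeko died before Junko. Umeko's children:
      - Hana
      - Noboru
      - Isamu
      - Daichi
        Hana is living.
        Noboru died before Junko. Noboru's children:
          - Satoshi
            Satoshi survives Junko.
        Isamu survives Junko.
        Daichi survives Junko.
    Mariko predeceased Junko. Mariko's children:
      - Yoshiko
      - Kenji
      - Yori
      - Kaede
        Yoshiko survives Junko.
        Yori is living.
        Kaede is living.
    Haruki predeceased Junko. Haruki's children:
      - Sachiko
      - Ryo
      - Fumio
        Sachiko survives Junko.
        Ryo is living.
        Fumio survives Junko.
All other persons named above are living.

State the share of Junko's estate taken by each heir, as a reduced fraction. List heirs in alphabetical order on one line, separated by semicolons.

Reiko, as surviving spouse, takes 1/4.
The remaining 3/4 passes to Junko's descendants per stirpes.
The 3/4 is divided into 4 equal shares of 3/16 among Takeshi, Umeko, Mariko, Haruki.
Takeshi is living and takes 3/16.
Umeko predeceased; the 3/16 allotted to Umeko's branch passes to Umeko's issue by representation.
The 3/16 is divided into 4 equal shares of 3/64 among Hana, Noboru, Isamu, Daichi.
Hana is living and takes 3/64.
Noboru predeceased; the 3/64 allotted to Noboru's branch passes to Noboru's issue by representation.
Satoshi is the sole taker at this level and receives the full 3/64.
Isamu is living and takes 3/64.
Daichi is living and takes 3/64.
Mariko predeceased; the 3/16 allotted to Mariko's branch passes to Mariko's issue by representation.
The 3/16 is divided into 4 equal shares of 3/64 among Yoshiko, Kenji, Yori, Kaede.
Yoshiko is living and takes 3/64.
Kenji is living and takes 3/64.
Yori is living and takes 3/64.
Kaede is living and takes 3/64.
Haruki predeceased; the 3/16 allotted to Haruki's branch passes to Haruki's issue by representation.
The 3/16 is divided into 3 equal shares of 1/16 among Sachiko, Ryo, Fumio.
Sachiko is living and takes 1/16.
Ryo is living and takes 1/16.
Fumio is living and takes 1/16.

Daichi 3/64; Fumio 1/16; Hana 3/64; Isamu 3/64; Kaede 3/64; Kenji 3/64; Reiko 1/4; Ryo 1/16; Sachiko 1/16; Satoshi 3/64; Takeshi 3/16; Yori 3/64; Yoshiko 3/64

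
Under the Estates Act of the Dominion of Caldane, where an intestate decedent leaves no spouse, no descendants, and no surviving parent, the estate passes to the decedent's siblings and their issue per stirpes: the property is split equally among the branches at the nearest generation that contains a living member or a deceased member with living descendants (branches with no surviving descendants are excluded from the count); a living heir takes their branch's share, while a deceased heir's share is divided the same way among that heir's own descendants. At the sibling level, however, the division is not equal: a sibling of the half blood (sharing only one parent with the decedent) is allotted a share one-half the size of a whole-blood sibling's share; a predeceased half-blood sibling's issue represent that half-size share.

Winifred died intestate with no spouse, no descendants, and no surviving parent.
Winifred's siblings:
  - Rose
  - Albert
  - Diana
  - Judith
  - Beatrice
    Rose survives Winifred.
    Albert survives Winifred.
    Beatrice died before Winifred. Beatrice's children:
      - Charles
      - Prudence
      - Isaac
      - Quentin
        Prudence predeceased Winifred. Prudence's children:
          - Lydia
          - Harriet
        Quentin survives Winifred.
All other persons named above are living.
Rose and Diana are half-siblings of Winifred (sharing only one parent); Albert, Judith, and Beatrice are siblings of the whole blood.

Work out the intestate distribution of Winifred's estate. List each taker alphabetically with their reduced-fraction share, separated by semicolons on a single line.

Albert 1/4; Charles 1/16; Diana 1/8; Harriet 1/32; Isaac 1/16; Judith 1/4; Lydia 1/32; Quentin 1/16; Rose 1/8

No spouse, descendants, or parent survives, so the estate passes to Winifred's siblings per stirpes.
Half-blood siblings count for one-half the weight of whole-blood siblings at the initial division.
Dividing 1 in proportion to weights (total weight 4): Rose (weight 1/2) → 1/8; Albert (weight 1) → 1/4; Diana (weight 1/2) → 1/8; Judith (weight 1) → 1/4; Beatrice (weight 1) → 1/4.
Rose is living and takes 1/8.
Albert is living and takes 1/4.
Diana is living and takes 1/8.
Judith is living and takes 1/4.
Beatrice predeceased; the 1/4 allotted to Beatrice's branch passes to Beatrice's issue by representation.
The 1/4 is divided into 4 equal shares of 1/16 among Charles, Prudence, Isaac, Quentin.
Charles is living and takes 1/16.
Prudence predeceased; the 1/16 allotted to Prudence's branch passes to Prudence's issue by representation.
The 1/16 is divided into 2 equal shares of 1/32 among Lydia, Harriet.
Lydia is living and takes 1/32.
Harriet is living and takes 1/32.
Isaac is living and takes 1/16.
Quentin is living and takes 1/16.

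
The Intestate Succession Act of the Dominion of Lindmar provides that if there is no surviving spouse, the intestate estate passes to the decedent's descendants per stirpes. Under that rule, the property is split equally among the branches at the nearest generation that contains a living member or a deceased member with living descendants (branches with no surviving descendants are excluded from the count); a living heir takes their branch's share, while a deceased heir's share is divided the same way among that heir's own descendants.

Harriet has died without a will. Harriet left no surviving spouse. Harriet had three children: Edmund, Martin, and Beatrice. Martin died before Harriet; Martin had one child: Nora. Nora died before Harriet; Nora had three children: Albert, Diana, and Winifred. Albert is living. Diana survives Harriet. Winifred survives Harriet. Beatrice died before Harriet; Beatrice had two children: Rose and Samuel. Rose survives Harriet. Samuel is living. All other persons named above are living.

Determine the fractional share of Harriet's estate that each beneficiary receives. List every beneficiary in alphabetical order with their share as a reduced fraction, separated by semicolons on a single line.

There is no surviving spouse, so the entire estate passes to Harriet's descendants per stirpes.
The estate is divided into 3 equal shares of 1/3 among Edmund, Martin, Beatrice.
Edmund is living and takes 1/3.
Martin predeceased; the 1/3 allotted to Martin's branch passes to Martin's issue by representation.
Nora's line is the sole branch at this level, so the full 1/3 passes to Nora's issue by representation.
The 1/3 is divided into 3 equal shares of 1/9 among Albert, Diana, Winifred.
Albert is living and takes 1/9.
Diana is living and takes 1/9.
Winifred is living and takes 1/9.
Beatrice predeceased; the 1/3 allotted to Beatrice's branch passes to Beatrice's issue by representation.
The 1/3 is divided into 2 equal shares of 1/6 among Rose, Samuel.
Rose is living and takes 1/6.
Samuel is living and takes 1/6.

Albert 1/9; Diana 1/9; Edmund 1/3; Rose 1/6; Samuel 1/6; Winifred 1/9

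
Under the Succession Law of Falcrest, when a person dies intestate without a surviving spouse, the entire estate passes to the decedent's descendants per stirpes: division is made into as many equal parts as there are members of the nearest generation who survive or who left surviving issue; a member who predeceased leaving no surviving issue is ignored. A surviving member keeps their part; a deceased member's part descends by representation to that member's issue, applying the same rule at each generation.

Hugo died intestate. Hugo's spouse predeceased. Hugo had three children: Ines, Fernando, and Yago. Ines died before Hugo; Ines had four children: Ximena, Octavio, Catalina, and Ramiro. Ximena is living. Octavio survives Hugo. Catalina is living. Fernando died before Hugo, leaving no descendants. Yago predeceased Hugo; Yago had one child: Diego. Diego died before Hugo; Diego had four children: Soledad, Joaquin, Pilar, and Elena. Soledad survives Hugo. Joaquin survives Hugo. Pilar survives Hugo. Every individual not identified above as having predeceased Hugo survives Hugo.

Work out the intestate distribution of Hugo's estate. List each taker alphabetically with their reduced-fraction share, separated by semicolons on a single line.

There is no surviving spouse, so the entire estate passes to Hugo's descendants per stirpes.
Fernando left no surviving issue, so that branch lapses and is disregarded.
The estate is divided into 2 equal shares of 1/2 among Ines, Yago.
Ines predeceased; the 1/2 allotted to Ines's branch passes to Ines's issue by representation.
The 1/2 is divided into 4 equal shares of 1/8 among Ximena, Octavio, Catalina, Ramiro.
Ximena is living and takes 1/8.
Octavio is living and takes 1/8.
Catalina is living and takes 1/8.
Ramiro is living and takes 1/8.
Yago predeceased; the 1/2 allotted to Yago's branch passes to Yago's issue by representation.
Diego's line is the sole branch at this level, so the full 1/2 passes to Diego's issue by representation.
The 1/2 is divided into 4 equal shares of 1/8 among Soledad, Joaquin, Pilar, Elena.
Soledad is living and takes 1/8.
Joaquin is living and takes 1/8.
Pilar is living and takes 1/8.
Elena is living and takes 1/8.

Catalina 1/8; Elena 1/8; Joaquin 1/8; Octavio 1/8; Pilar 1/8; Ramiro 1/8; Soledad 1/8; Ximena 1/8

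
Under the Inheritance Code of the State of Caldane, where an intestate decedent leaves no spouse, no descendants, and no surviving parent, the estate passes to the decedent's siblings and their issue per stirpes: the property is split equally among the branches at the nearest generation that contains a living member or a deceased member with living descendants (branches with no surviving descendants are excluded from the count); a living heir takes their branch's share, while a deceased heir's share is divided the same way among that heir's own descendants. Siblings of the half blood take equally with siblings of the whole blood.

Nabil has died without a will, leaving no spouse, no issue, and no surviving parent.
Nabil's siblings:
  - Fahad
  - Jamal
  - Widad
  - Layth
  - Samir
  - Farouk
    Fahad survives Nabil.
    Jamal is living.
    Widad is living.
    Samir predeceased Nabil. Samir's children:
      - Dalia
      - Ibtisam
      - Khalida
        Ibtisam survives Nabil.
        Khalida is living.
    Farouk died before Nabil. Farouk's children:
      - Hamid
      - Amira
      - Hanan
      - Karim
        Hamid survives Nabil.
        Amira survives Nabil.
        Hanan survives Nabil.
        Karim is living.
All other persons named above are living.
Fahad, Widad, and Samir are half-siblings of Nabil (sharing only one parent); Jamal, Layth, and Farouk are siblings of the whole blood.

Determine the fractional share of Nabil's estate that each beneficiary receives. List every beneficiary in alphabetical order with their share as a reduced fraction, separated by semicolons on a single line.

Amira 1/24; Dalia 1/18; Fahad 1/6; Hamid 1/24; Hanan 1/24; Ibtisam 1/18; Jamal 1/6; Karim 1/24; Khalida 1/18; Layth 1/6; Widad 1/6

No spouse, descendants, or parent survives, so the estate passes to Nabil's siblings per stirpes.
Half-blood and whole-blood siblings take equally under the stated rule.
The estate is divided into 6 equal shares of 1/6 among Fahad, Jamal, Widad, Layth, Samir, Farouk.
Fahad is living and takes 1/6.
Jamal is living and takes 1/6.
Widad is living and takes 1/6.
Layth is living and takes 1/6.
Samir predeceased; the 1/6 allotted to Samir's branch passes to Samir's issue by representation.
The 1/6 is divided into 3 equal shares of 1/18 among Dalia, Ibtisam, Khalida.
Dalia is living and takes 1/18.
Ibtisam is living and takes 1/18.
Khalida is living and takes 1/18.
Farouk predeceased; the 1/6 allotted to Farouk's branch passes to Farouk's issue by representation.
The 1/6 is divided into 4 equal shares of 1/24 among Hamid, Amira, Hanan, Karim.
Hamid is living and takes 1/24.
Amira is living and takes 1/24.
Hanan is living and takes 1/24.
Karim is living and takes 1/24.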